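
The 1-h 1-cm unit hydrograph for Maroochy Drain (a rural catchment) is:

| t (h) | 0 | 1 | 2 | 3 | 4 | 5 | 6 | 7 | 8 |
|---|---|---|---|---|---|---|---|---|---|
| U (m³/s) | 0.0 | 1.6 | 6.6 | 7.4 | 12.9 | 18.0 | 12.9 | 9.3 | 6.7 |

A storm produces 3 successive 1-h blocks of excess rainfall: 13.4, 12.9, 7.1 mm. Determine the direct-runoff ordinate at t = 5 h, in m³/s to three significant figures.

By discrete convolution, Q_j = Σ (P_i / 10 mm) · U_{j−i}.
At t = 5 h (j=5): Q = (13.4/10)·18.0 + (12.9/10)·12.9 + (7.1/10)·7.4 = 46.0 m³/s.

Q ≈ 46.0 m³/s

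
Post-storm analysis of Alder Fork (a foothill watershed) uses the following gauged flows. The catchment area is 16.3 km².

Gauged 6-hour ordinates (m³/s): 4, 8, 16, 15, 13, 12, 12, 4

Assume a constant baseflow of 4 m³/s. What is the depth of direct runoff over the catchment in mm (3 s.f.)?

Direct runoff: 0.0, 4.0, 12.0, 11.0, 9.0, 8.0, 8.0, 0.0 m³/s; ΣQ_DR = 52.00 m³/s.
V = ΣQ_DR · Δt = 52.00 × 21600 s = 1.123 × 10^6 m³.
Over A = 16.3 km², depth = V / A = 68.9 mm.

d ≈ 68.9 mm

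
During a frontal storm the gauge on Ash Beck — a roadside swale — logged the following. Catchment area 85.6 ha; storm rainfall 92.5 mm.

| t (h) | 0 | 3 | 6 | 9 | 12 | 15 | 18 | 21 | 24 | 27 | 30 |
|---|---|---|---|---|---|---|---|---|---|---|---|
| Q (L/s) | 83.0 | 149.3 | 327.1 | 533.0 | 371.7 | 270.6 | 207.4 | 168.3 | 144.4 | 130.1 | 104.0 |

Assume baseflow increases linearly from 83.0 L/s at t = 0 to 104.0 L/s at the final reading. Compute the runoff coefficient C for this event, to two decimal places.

ΣQ_DR = 1460 L/s; V = ΣQ_DR·Δt = 1.577 × 10^7 L.
Runoff depth d = V / A = 18.43 mm.
C = d / P = 18.43 / 92.5 = 0.20.

C ≈ 0.20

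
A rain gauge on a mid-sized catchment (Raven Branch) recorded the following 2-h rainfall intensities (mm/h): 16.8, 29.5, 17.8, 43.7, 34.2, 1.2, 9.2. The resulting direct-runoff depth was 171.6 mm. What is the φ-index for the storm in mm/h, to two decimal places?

φ ≈ 11.24 mm/h

Only the 5 blocks with intensity above φ contribute runoff: 16.8, 29.5, 17.8, 43.7, 34.2 mm/h.
Σ(I−φ)·Δt = d  ⇒  (16.8+29.5+17.8+43.7+34.2 − 5φ)·2 = 171.6
φ = (142.0 − 171.6/2) / 5 = 11.24 mm/h.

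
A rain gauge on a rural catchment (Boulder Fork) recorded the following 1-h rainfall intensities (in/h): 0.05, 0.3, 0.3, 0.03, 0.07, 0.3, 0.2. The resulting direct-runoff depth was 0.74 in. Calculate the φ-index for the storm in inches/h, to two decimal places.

Only the 4 blocks with intensity above φ contribute runoff: 0.3, 0.3, 0.3, 0.2 in/h.
Σ(I−φ)·Δt = d  ⇒  (0.3+0.3+0.3+0.2 − 4φ)·1 = 0.74
φ = (1.100 − 0.74/1) / 4 = 0.09 in/h.

φ ≈ 0.09 in/h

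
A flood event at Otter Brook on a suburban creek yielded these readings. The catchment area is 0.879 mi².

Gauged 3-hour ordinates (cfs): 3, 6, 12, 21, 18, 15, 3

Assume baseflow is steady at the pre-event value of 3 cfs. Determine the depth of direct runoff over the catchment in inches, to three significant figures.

Direct runoff: 0.0, 3.0, 9.0, 18.0, 15.0, 12.0, 0.0 cfs; ΣQ_DR = 57.00 cfs.
V = ΣQ_DR · Δt = 57.00 × 10800 s = 6.156 × 10^5 ft³.
Over A = 0.879 mi², depth = V / A = 0.301 in.

d ≈ 0.301 in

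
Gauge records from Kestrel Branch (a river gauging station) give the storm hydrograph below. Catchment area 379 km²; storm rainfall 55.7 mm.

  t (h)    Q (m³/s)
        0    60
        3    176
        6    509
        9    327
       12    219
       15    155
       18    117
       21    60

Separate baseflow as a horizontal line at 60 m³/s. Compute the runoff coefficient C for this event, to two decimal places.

ΣQ_DR = 1143 m³/s; V = ΣQ_DR·Δt = 1.234 × 10^7 m³.
Runoff depth d = V / A = 32.57 mm.
C = d / P = 32.57 / 55.7 = 0.58.

C ≈ 0.58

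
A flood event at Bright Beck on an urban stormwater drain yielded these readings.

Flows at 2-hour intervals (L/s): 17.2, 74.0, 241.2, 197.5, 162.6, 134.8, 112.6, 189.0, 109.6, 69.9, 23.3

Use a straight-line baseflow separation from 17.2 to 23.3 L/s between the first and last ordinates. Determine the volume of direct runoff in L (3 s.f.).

Direct-runoff ordinates (Q − Q_b): 0.00, 56.19, 222.78, 178.47, 142.96, 114.55, 91.74, 167.53, 87.52, 47.21, 0.00 L/s.
ΣQ_DR = 1109 L/s.
With Δt = 2 h = 7200 s, V = ΣQ_DR · Δt = 1109 × 7200 = 7.98 × 10^6 L.

V ≈ 7.98 × 10^6 L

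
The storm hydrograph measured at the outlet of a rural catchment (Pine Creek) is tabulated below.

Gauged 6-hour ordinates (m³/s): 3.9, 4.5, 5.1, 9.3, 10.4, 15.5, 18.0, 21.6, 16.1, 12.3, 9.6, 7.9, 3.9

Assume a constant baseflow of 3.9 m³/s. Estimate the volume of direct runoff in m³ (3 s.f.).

Direct-runoff ordinates (Q − Q_b): 0.0, 0.6, 1.2, 5.4, 6.5, 11.6, 14.1, 17.7, 12.2, 8.4, 5.7, 4.0, 0.0 m³/s.
ΣQ_DR = 87.40 m³/s.
With Δt = 6 h = 21600 s, V = ΣQ_DR · Δt = 87.40 × 21600 = 1.89 × 10^6 m³.

V ≈ 1.89 × 10^6 m³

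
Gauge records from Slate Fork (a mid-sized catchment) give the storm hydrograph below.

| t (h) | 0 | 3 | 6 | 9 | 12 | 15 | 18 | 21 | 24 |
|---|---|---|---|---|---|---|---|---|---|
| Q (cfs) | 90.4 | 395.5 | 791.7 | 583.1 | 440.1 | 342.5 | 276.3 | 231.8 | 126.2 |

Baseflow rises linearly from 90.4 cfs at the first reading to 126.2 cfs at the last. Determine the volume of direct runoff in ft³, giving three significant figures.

V ≈ 2.49 × 10^7 ft³

Direct-runoff ordinates (Q − Q_b): 0.00, 300.62, 692.35, 479.27, 331.80, 229.72, 159.05, 110.08, 0.00 cfs.
ΣQ_DR = 2303 cfs.
With Δt = 3 h = 10800 s, V = ΣQ_DR · Δt = 2303 × 10800 = 2.49 × 10^7 ft³.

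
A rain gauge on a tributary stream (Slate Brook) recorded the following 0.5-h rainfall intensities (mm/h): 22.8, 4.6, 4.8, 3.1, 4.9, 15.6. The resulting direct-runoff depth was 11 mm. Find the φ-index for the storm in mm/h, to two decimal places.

φ ≈ 8.20 mm/h

Only the 2 blocks with intensity above φ contribute runoff: 22.8, 15.6 mm/h.
Σ(I−φ)·Δt = d  ⇒  (22.8+15.6 − 2φ)·0.5 = 11
φ = (38.40 − 11/0.5) / 2 = 8.20 mm/h.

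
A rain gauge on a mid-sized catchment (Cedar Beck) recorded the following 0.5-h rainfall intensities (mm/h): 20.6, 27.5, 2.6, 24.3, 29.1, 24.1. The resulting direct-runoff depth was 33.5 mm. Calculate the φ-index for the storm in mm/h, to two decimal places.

Only the 5 blocks with intensity above φ contribute runoff: 20.6, 27.5, 24.3, 29.1, 24.1 mm/h.
Σ(I−φ)·Δt = d  ⇒  (20.6+27.5+24.3+29.1+24.1 − 5φ)·0.5 = 33.5
φ = (125.6 − 33.5/0.5) / 5 = 11.72 mm/h.

φ ≈ 11.72 mm/h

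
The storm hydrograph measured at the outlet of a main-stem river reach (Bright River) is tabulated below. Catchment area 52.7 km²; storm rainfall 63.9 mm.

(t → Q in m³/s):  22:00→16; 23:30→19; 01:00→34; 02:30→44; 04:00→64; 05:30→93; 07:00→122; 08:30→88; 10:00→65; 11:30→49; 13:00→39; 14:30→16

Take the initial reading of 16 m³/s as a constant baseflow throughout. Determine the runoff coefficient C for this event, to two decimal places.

ΣQ_DR = 457.0 m³/s; V = ΣQ_DR·Δt = 2.468 × 10^6 m³.
Runoff depth d = V / A = 46.83 mm.
C = d / P = 46.83 / 63.9 = 0.73.

C ≈ 0.73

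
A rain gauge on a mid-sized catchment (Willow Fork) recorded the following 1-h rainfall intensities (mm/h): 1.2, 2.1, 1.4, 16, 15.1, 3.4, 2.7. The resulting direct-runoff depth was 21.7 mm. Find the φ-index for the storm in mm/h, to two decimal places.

Only the 2 blocks with intensity above φ contribute runoff: 16, 15.1 mm/h.
Σ(I−φ)·Δt = d  ⇒  (16+15.1 − 2φ)·1 = 21.7
φ = (31.10 − 21.7/1) / 2 = 4.70 mm/h.

φ ≈ 4.70 mm/h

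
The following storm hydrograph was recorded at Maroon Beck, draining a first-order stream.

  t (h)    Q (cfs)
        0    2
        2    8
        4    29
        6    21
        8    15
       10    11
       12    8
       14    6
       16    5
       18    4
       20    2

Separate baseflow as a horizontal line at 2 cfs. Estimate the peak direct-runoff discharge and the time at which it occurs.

Subtracting baseflow gives direct-runoff ordinates: 0.0, 6.0, 27.0, 19.0, 13.0, 9.0, 6.0, 4.0, 3.0, 2.0, 0.0 cfs.
The maximum is 27.0 cfs, occurring at the reading for t = 4 h.

Q_p = 27.0 cfs at t = 4 h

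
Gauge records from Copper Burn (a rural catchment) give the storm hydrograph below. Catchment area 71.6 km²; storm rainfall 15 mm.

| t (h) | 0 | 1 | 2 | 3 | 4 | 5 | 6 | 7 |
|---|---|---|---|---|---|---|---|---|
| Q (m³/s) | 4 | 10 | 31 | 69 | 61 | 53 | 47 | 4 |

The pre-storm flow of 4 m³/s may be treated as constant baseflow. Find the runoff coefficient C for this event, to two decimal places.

C ≈ 0.83

ΣQ_DR = 247.0 m³/s; V = ΣQ_DR·Δt = 8.892 × 10^5 m³.
Runoff depth d = V / A = 12.42 mm.
C = d / P = 12.42 / 15 = 0.83.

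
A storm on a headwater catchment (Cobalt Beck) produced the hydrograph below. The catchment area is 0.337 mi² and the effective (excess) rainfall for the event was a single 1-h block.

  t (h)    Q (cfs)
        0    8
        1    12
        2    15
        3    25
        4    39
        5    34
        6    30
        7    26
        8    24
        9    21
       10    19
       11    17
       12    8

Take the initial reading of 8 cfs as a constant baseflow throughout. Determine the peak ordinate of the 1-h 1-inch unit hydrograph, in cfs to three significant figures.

U_p ≈ 38.7 cfs

Direct runoff: 0.0, 4.0, 7.0, 17.0, 31.0, 26.0, 22.0, 18.0, 16.0, 13.0, 11.0, 9.0, 0.0 cfs; ΣQ_DR = 174.0 cfs, peak = 31.0 cfs.
Runoff depth d = ΣQ_DR·Δt / A = 174.0 × 3600 / (0.337 mi²) = 0.8001 in.
The 1-inch UH is the DRH scaled by (1 in)/d, so U_p = 31.0 × 1/0.8001 = 38.7 cfs.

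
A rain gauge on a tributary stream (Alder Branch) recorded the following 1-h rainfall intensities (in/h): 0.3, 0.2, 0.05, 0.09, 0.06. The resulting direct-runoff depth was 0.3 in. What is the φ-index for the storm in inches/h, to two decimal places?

Only the 2 blocks with intensity above φ contribute runoff: 0.3, 0.2 in/h.
Σ(I−φ)·Δt = d  ⇒  (0.3+0.2 − 2φ)·1 = 0.3
φ = (0.5000 − 0.3/1) / 2 = 0.10 in/h.

φ ≈ 0.10 in/h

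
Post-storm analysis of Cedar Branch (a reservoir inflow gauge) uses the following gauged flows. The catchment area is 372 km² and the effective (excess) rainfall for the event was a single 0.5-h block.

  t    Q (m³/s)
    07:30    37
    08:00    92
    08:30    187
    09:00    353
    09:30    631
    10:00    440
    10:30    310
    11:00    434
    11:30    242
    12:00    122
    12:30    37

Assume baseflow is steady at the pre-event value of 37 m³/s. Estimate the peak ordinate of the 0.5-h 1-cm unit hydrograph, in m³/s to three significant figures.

Direct runoff: 0.0, 55.0, 150.0, 316.0, 594.0, 403.0, 273.0, 397.0, 205.0, 85.0, 0.0 m³/s; ΣQ_DR = 2478 m³/s, peak = 594.0 m³/s.
Runoff depth d = ΣQ_DR·Δt / A = 2478 × 1800 / (372 km²) = 11.99 mm.
The 1-cm UH is the DRH scaled by (10 mm)/d, so U_p = 594.0 × 10/11.99 = 495 m³/s.

U_p ≈ 495 m³/s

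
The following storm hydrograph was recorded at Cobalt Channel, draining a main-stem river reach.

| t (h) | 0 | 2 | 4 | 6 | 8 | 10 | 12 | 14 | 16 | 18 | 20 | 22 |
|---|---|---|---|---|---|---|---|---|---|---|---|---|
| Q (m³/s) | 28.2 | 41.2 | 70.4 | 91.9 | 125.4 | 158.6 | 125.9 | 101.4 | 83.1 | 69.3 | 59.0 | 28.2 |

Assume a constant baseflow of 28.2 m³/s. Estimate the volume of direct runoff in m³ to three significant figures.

Direct-runoff ordinates (Q − Q_b): 0.0, 13.0, 42.2, 63.7, 97.2, 130.4, 97.7, 73.2, 54.9, 41.1, 30.8, 0.0 m³/s.
ΣQ_DR = 644.2 m³/s.
With Δt = 2 h = 7200 s, V = ΣQ_DR · Δt = 644.2 × 7200 = 4.64 × 10^6 m³.

V ≈ 4.64 × 10^6 m³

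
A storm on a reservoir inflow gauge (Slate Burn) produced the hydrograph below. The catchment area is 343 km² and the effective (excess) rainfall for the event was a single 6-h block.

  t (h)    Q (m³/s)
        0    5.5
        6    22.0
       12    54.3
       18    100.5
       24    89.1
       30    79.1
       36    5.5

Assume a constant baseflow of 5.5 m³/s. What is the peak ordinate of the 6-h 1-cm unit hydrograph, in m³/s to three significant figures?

Direct runoff: 0.0, 16.5, 48.8, 95.0, 83.6, 73.6, 0.0 m³/s; ΣQ_DR = 317.5 m³/s, peak = 95.0 m³/s.
Runoff depth d = ΣQ_DR·Δt / A = 317.5 × 21600 / (343 km²) = 19.99 mm.
The 1-cm UH is the DRH scaled by (10 mm)/d, so U_p = 95.0 × 10/19.99 = 47.5 m³/s.

U_p ≈ 47.5 m³/s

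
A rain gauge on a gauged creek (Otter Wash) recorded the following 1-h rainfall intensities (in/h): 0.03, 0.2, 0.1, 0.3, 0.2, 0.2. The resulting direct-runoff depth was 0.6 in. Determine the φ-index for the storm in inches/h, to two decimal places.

φ ≈ 0.08 in/h

Only the 5 blocks with intensity above φ contribute runoff: 0.2, 0.1, 0.3, 0.2, 0.2 in/h.
Σ(I−φ)·Δt = d  ⇒  (0.2+0.1+0.3+0.2+0.2 − 5φ)·1 = 0.6
φ = (1.000 − 0.6/1) / 5 = 0.08 in/h.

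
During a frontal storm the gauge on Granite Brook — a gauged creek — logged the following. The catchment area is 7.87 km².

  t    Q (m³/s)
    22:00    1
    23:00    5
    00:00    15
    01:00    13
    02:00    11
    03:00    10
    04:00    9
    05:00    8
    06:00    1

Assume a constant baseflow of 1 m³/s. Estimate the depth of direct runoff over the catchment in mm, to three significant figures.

d ≈ 29.3 mm

Direct runoff: 0.0, 4.0, 14.0, 12.0, 10.0, 9.0, 8.0, 7.0, 0.0 m³/s; ΣQ_DR = 64.00 m³/s.
V = ΣQ_DR · Δt = 64.00 × 3600 s = 2.304 × 10^5 m³.
Over A = 7.87 km², depth = V / A = 29.3 mm.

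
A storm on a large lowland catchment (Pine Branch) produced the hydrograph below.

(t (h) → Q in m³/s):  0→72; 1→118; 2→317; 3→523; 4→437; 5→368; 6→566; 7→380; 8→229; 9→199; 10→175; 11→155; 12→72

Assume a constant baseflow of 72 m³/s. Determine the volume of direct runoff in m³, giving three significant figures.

V ≈ 9.63 × 10^6 m³

Direct-runoff ordinates (Q − Q_b): 0.0, 46.0, 245.0, 451.0, 365.0, 296.0, 494.0, 308.0, 157.0, 127.0, 103.0, 83.0, 0.0 m³/s.
ΣQ_DR = 2675 m³/s.
With Δt = 1 h = 3600 s, V = ΣQ_DR · Δt = 2675 × 3600 = 9.63 × 10^6 m³.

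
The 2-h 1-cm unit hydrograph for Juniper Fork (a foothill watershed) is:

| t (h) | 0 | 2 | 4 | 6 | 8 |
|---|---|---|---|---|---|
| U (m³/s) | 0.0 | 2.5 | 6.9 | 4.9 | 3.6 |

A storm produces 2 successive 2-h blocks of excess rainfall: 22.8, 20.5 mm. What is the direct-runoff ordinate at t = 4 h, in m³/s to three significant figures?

By discrete convolution, Q_j = Σ (P_i / 10 mm) · U_{j−i}.
At t = 4 h (j=2): Q = (22.8/10)·6.9 + (20.5/10)·2.5 = 20.9 m³/s.

Q ≈ 20.9 m³/s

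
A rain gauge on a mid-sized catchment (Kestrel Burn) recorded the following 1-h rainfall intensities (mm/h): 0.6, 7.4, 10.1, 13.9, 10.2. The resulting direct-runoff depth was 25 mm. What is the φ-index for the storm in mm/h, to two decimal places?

Only the 4 blocks with intensity above φ contribute runoff: 7.4, 10.1, 13.9, 10.2 mm/h.
Σ(I−φ)·Δt = d  ⇒  (7.4+10.1+13.9+10.2 − 4φ)·1 = 25
φ = (41.60 − 25/1) / 4 = 4.15 mm/h.

φ ≈ 4.15 mm/h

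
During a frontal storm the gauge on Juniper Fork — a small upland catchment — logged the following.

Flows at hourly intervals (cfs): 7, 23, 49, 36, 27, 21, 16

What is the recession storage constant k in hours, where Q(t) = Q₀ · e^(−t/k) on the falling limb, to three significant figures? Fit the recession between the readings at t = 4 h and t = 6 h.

k ≈ 3.82 h

On the falling limb, Q drops from 27 to 16 cfs between t = 4 h and t = 6 h (Δt = 2 h).
k = −Δt / ln(Q₂/Q₁) = −2 / ln(16/27) = 3.82 h.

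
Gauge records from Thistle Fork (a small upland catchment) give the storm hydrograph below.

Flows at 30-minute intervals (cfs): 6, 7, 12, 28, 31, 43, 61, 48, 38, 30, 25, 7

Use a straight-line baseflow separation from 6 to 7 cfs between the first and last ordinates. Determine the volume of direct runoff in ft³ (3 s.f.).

V ≈ 4.64 × 10^5 ft³

Direct-runoff ordinates (Q − Q_b): 0.00, 0.91, 5.82, 21.73, 24.64, 36.55, 54.45, 41.36, 31.27, 23.18, 18.09, 0.00 cfs.
ΣQ_DR = 258.0 cfs.
With Δt = 0.5 h = 1800 s, V = ΣQ_DR · Δt = 258.0 × 1800 = 4.64 × 10^5 ft³.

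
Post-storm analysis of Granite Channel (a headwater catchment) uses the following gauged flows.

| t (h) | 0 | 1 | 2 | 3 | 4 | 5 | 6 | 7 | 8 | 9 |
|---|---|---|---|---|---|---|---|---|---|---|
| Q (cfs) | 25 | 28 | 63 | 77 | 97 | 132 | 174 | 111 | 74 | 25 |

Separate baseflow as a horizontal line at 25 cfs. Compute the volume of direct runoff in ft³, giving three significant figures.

Direct-runoff ordinates (Q − Q_b): 0.0, 3.0, 38.0, 52.0, 72.0, 107.0, 149.0, 86.0, 49.0, 0.0 cfs.
ΣQ_DR = 556.0 cfs.
With Δt = 1 h = 3600 s, V = ΣQ_DR · Δt = 556.0 × 3600 = 2.00 × 10^6 ft³.

V ≈ 2.00 × 10^6 ft³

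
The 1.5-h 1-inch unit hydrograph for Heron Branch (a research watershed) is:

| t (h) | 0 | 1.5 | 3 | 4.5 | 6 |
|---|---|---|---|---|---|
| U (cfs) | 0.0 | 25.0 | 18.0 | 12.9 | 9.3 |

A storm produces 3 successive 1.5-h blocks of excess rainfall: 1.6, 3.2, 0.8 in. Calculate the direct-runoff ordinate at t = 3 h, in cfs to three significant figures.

Q ≈ 109 cfs

By discrete convolution, Q_j = Σ (P_i / 1 in) · U_{j−i}.
At t = 3 h (j=2): Q = (1.6/1)·18.0 + (3.2/1)·25.0 + (0.8/1)·0.0 = 109 cfs.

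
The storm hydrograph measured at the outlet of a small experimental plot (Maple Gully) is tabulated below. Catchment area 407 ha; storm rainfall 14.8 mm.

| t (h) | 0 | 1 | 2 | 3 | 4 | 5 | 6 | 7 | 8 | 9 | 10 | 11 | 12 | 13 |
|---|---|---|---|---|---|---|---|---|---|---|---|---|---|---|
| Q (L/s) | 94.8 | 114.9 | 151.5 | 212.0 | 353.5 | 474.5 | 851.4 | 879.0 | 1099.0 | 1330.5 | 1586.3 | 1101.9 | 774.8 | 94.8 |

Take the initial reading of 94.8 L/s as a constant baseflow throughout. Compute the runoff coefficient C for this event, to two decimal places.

ΣQ_DR = 7792 L/s; V = ΣQ_DR·Δt = 2.805 × 10^7 L.
Runoff depth d = V / A = 6.892 mm.
C = d / P = 6.892 / 14.8 = 0.47.

C ≈ 0.47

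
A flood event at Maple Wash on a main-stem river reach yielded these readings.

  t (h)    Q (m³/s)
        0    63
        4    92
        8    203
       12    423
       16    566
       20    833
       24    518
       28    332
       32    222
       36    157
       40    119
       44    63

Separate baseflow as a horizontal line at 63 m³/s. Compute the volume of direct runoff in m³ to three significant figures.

Direct-runoff ordinates (Q − Q_b): 0.0, 29.0, 140.0, 360.0, 503.0, 770.0, 455.0, 269.0, 159.0, 94.0, 56.0, 0.0 m³/s.
ΣQ_DR = 2835 m³/s.
With Δt = 4 h = 14400 s, V = ΣQ_DR · Δt = 2835 × 14400 = 4.08 × 10^7 m³.

V ≈ 4.08 × 10^7 m³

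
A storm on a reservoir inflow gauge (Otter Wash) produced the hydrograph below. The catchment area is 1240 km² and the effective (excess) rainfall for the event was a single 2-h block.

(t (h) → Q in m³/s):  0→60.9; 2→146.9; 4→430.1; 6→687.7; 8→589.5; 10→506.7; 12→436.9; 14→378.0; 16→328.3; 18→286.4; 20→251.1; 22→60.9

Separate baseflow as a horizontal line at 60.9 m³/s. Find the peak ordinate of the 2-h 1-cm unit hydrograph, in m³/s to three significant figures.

U_p ≈ 314 m³/s

Direct runoff: 0.0, 86.0, 369.2, 626.8, 528.6, 445.8, 376.0, 317.1, 267.4, 225.5, 190.2, 0.0 m³/s; ΣQ_DR = 3433 m³/s, peak = 626.8 m³/s.
Runoff depth d = ΣQ_DR·Δt / A = 3433 × 7200 / (1240 km²) = 19.93 mm.
The 1-cm UH is the DRH scaled by (10 mm)/d, so U_p = 626.8 × 10/19.93 = 314 m³/s.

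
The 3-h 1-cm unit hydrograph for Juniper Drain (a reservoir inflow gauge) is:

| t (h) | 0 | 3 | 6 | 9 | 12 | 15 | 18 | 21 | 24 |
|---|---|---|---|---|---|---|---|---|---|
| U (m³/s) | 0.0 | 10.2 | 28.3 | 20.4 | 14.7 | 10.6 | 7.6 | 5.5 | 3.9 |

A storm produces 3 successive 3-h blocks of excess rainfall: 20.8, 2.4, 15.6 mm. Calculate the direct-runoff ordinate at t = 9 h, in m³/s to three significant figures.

Q ≈ 65.1 m³/s

By discrete convolution, Q_j = Σ (P_i / 10 mm) · U_{j−i}.
At t = 9 h (j=3): Q = (20.8/10)·20.4 + (2.4/10)·28.3 + (15.6/10)·10.2 = 65.1 m³/s.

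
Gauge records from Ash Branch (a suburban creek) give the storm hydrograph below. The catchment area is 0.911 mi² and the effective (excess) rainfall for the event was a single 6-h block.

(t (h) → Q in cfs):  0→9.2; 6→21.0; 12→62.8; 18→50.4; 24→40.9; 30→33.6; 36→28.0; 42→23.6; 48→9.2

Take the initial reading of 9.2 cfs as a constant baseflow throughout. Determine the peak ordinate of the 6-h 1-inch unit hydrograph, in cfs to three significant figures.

Direct runoff: 0.0, 11.8, 53.6, 41.2, 31.7, 24.4, 18.8, 14.4, 0.0 cfs; ΣQ_DR = 195.9 cfs, peak = 53.6 cfs.
Runoff depth d = ΣQ_DR·Δt / A = 195.9 × 21600 / (0.911 mi²) = 1.999 in.
The 1-inch UH is the DRH scaled by (1 in)/d, so U_p = 53.6 × 1/1.999 = 26.8 cfs.

U_p ≈ 26.8 cfs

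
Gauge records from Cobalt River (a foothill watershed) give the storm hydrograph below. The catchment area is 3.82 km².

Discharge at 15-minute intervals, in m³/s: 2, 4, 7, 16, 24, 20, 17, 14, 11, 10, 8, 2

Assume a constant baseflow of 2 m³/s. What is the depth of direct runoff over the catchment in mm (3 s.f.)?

Direct runoff: 0.0, 2.0, 5.0, 14.0, 22.0, 18.0, 15.0, 12.0, 9.0, 8.0, 6.0, 0.0 m³/s; ΣQ_DR = 111.0 m³/s.
V = ΣQ_DR · Δt = 111.0 × 900 s = 99900 m³.
Over A = 3.82 km², depth = V / A = 26.2 mm.

d ≈ 26.2 mm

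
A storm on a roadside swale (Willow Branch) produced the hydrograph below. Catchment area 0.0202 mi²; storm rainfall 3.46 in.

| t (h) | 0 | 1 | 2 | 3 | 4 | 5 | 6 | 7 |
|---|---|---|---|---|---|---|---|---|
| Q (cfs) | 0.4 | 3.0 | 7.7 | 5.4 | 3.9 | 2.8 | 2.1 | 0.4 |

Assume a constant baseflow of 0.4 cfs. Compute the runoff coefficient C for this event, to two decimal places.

ΣQ_DR = 22.50 cfs; V = ΣQ_DR·Δt = 81000 ft³.
Runoff depth d = V / A = 1.726 in.
C = d / P = 1.726 / 3.46 = 0.50.

C ≈ 0.50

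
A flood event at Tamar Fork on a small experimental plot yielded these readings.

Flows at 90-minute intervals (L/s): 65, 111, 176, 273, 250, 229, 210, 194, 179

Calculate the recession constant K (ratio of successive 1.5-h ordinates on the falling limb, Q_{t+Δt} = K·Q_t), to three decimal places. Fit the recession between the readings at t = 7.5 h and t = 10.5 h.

K ≈ 0.920

Using the recession-limb readings at t = 7.5 h and t = 10.5 h: Q falls from 229 to 194 L/s over 2 intervals.
K = (Q₂/Q₁)^(1/2) = (194/229)^(1/2) = 0.920.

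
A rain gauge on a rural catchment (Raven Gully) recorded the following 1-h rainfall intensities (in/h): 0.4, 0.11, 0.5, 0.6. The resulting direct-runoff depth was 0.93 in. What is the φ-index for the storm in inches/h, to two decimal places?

φ ≈ 0.19 in/h

Only the 3 blocks with intensity above φ contribute runoff: 0.4, 0.5, 0.6 in/h.
Σ(I−φ)·Δt = d  ⇒  (0.4+0.5+0.6 − 3φ)·1 = 0.93
φ = (1.500 − 0.93/1) / 3 = 0.19 in/h.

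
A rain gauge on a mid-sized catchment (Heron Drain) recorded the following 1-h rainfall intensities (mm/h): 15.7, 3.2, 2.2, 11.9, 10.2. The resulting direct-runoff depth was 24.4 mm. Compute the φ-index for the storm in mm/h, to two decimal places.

Only the 3 blocks with intensity above φ contribute runoff: 15.7, 11.9, 10.2 mm/h.
Σ(I−φ)·Δt = d  ⇒  (15.7+11.9+10.2 − 3φ)·1 = 24.4
φ = (37.80 − 24.4/1) / 3 = 4.47 mm/h.

φ ≈ 4.47 mm/h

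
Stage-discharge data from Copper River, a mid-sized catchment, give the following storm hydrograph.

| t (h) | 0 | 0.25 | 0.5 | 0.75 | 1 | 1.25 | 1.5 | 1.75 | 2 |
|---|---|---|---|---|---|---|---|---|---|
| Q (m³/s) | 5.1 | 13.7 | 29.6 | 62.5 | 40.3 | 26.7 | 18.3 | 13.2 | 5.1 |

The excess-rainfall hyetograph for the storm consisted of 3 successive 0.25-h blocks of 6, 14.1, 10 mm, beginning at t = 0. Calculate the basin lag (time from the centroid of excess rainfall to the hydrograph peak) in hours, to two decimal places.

Centroid of excess rainfall: t_c = Σ P_i·t̄_i / ΣP_i = 0.4082 h (block centres at 0.125, 0.375, 0.625 h).
Hydrograph peak occurs at t = 0.75 h, so basin lag t_L = 0.75 − 0.4082 = 0.34 h.

t_L ≈ 0.34 h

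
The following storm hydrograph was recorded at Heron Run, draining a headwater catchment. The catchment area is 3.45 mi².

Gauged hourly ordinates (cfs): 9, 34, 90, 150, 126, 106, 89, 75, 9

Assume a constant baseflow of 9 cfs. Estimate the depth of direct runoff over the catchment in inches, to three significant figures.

Direct runoff: 0.0, 25.0, 81.0, 141.0, 117.0, 97.0, 80.0, 66.0, 0.0 cfs; ΣQ_DR = 607.0 cfs.
V = ΣQ_DR · Δt = 607.0 × 3600 s = 2.185 × 10^6 ft³.
Over A = 3.45 mi², depth = V / A = 0.273 in.

d ≈ 0.273 in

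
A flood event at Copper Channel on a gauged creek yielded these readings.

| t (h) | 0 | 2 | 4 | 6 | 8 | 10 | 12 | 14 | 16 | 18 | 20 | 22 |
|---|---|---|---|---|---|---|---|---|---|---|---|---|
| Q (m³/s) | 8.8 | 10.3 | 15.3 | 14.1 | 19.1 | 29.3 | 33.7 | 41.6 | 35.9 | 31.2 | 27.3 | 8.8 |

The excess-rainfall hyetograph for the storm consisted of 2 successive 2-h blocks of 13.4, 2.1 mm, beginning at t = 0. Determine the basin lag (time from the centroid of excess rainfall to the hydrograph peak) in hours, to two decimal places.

Centroid of excess rainfall: t_c = Σ P_i·t̄_i / ΣP_i = 1.2710 h (block centres at 1, 3 h).
Hydrograph peak occurs at t = 14 h, so basin lag t_L = 14 − 1.2710 = 12.73 h.

t_L ≈ 12.73 h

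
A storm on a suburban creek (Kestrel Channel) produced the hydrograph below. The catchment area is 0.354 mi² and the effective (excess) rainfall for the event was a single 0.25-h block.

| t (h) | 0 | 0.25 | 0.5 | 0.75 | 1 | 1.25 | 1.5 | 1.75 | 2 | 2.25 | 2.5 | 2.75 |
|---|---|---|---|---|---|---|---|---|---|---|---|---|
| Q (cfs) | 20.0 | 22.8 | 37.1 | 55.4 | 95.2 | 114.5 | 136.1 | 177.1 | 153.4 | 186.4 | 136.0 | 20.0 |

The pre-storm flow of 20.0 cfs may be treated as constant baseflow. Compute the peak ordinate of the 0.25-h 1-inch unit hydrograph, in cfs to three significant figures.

Direct runoff: 0.0, 2.8, 17.1, 35.4, 75.2, 94.5, 116.1, 157.1, 133.4, 166.4, 116.0, 0.0 cfs; ΣQ_DR = 914.0 cfs, peak = 166.4 cfs.
Runoff depth d = ΣQ_DR·Δt / A = 914.0 × 900 / (0.354 mi²) = 1.000 in.
The 1-inch UH is the DRH scaled by (1 in)/d, so U_p = 166.4 × 1/1.000 = 166 cfs.

U_p ≈ 166 cfs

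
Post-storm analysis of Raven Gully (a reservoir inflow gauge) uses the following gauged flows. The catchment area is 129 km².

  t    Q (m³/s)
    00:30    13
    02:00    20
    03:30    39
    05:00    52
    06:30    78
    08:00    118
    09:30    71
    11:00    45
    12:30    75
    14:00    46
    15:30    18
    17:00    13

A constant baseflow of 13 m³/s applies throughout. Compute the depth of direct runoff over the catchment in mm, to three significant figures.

d ≈ 18.1 mm

Direct runoff: 0.0, 7.0, 26.0, 39.0, 65.0, 105.0, 58.0, 32.0, 62.0, 33.0, 5.0, 0.0 m³/s; ΣQ_DR = 432.0 m³/s.
V = ΣQ_DR · Δt = 432.0 × 5400 s = 2.333 × 10^6 m³.
Over A = 129 km², depth = V / A = 18.1 mm.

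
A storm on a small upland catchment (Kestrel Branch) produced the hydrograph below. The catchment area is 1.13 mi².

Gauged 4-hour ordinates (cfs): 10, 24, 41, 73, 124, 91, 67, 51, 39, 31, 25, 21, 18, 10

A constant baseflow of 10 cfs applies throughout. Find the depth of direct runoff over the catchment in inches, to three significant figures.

d ≈ 2.66 in

Direct runoff: 0.0, 14.0, 31.0, 63.0, 114.0, 81.0, 57.0, 41.0, 29.0, 21.0, 15.0, 11.0, 8.0, 0.0 cfs; ΣQ_DR = 485.0 cfs.
V = ΣQ_DR · Δt = 485.0 × 14400 s = 6.984 × 10^6 ft³.
Over A = 1.13 mi², depth = V / A = 2.66 in.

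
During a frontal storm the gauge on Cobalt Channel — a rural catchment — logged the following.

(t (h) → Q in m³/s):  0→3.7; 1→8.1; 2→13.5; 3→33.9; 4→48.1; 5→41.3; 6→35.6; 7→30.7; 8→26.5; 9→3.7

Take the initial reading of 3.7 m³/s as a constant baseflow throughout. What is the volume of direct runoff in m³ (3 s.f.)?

V ≈ 7.49 × 10^5 m³

Direct-runoff ordinates (Q − Q_b): 0.0, 4.4, 9.8, 30.2, 44.4, 37.6, 31.9, 27.0, 22.8, 0.0 m³/s.
ΣQ_DR = 208.1 m³/s.
With Δt = 1 h = 3600 s, V = ΣQ_DR · Δt = 208.1 × 3600 = 7.49 × 10^5 m³.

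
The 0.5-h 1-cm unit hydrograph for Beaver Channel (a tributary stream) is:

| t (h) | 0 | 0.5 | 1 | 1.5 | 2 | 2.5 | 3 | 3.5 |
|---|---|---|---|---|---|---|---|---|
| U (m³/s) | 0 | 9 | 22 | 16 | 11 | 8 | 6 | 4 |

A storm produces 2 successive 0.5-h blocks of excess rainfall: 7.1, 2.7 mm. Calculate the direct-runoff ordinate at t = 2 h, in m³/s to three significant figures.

By discrete convolution, Q_j = Σ (P_i / 10 mm) · U_{j−i}.
At t = 2 h (j=4): Q = (7.1/10)·11 + (2.7/10)·16 = 12.1 m³/s.

Q ≈ 12.1 m³/s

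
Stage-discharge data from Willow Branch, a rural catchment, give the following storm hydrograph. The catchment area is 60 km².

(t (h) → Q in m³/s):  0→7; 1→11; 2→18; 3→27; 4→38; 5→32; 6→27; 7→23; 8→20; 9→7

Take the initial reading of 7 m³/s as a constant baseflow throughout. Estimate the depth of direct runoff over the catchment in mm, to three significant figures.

d ≈ 8.40 mm

Direct runoff: 0.0, 4.0, 11.0, 20.0, 31.0, 25.0, 20.0, 16.0, 13.0, 0.0 m³/s; ΣQ_DR = 140.0 m³/s.
V = ΣQ_DR · Δt = 140.0 × 3600 s = 5.040 × 10^5 m³.
Over A = 60 km², depth = V / A = 8.40 mm.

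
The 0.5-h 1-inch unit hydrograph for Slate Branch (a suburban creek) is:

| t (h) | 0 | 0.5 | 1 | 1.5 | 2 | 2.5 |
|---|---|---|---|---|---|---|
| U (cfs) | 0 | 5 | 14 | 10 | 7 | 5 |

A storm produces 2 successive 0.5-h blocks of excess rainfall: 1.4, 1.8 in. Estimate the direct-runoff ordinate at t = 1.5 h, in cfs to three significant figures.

Q ≈ 39.2 cfs

By discrete convolution, Q_j = Σ (P_i / 1 in) · U_{j−i}.
At t = 1.5 h (j=3): Q = (1.4/1)·10 + (1.8/1)·14 = 39.2 cfs.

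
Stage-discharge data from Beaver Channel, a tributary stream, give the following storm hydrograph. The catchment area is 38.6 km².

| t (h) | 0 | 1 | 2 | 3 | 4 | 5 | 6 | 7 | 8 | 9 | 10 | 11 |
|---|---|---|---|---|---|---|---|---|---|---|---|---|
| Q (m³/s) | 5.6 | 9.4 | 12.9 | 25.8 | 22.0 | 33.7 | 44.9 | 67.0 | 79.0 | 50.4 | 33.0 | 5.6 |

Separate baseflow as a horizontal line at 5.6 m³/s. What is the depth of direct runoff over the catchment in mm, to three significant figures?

d ≈ 30.0 mm

Direct runoff: 0.0, 3.8, 7.3, 20.2, 16.4, 28.1, 39.3, 61.4, 73.4, 44.8, 27.4, 0.0 m³/s; ΣQ_DR = 322.1 m³/s.
V = ΣQ_DR · Δt = 322.1 × 3600 s = 1.160 × 10^6 m³.
Over A = 38.6 km², depth = V / A = 30.0 mm.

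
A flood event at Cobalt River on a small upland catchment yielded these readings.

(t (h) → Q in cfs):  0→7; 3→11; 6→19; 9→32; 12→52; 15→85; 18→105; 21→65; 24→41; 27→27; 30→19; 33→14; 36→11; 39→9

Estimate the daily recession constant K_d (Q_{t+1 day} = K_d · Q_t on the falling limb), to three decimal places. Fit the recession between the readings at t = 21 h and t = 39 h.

K_d ≈ 0.072

Between t = 21 h and t = 39 h the flow falls from 65 to 9 cfs over 6×3 h = 18 h.
Per-interval ratio K = (9/65)^(1/6) = 0.7193; K_d = K^(24/3) = 0.072.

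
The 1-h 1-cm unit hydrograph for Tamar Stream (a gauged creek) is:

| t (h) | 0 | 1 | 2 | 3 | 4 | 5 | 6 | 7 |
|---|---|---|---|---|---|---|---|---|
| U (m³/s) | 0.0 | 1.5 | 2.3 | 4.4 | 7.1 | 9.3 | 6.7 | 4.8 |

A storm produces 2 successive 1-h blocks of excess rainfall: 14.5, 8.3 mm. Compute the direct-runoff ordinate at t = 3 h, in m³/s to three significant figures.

Q ≈ 8.29 m³/s

By discrete convolution, Q_j = Σ (P_i / 10 mm) · U_{j−i}.
At t = 3 h (j=3): Q = (14.5/10)·4.4 + (8.3/10)·2.3 = 8.29 m³/s.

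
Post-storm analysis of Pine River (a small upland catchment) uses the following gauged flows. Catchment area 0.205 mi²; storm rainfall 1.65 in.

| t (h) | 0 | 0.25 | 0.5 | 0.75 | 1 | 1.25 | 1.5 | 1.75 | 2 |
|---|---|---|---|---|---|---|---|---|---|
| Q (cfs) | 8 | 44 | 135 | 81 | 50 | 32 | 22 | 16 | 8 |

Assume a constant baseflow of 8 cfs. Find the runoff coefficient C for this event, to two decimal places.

ΣQ_DR = 324.0 cfs; V = ΣQ_DR·Δt = 2.916 × 10^5 ft³.
Runoff depth d = V / A = 0.6123 in.
C = d / P = 0.6123 / 1.65 = 0.37.

C ≈ 0.37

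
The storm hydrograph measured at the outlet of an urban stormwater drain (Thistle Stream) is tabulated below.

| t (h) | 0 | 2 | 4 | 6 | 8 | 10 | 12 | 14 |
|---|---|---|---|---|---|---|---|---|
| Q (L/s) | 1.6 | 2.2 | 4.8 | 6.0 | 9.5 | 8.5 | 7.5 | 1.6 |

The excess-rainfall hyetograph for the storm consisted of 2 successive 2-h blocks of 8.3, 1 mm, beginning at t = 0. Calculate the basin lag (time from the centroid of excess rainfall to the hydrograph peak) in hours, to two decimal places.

Centroid of excess rainfall: t_c = Σ P_i·t̄_i / ΣP_i = 1.2151 h (block centres at 1, 3 h).
Hydrograph peak occurs at t = 8 h, so basin lag t_L = 8 − 1.2151 = 6.78 h.

t_L ≈ 6.78 h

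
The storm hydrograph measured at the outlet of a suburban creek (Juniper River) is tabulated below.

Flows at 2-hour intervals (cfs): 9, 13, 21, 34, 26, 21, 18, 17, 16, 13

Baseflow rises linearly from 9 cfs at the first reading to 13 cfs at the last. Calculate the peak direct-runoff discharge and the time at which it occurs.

Q_p = 23.67 cfs at t = 6 h

Subtracting baseflow gives direct-runoff ordinates: 0.00, 3.56, 11.11, 23.67, 15.22, 9.78, 6.33, 4.89, 3.44, 0.00 cfs.
The maximum is 23.67 cfs, occurring at the reading for t = 6 h.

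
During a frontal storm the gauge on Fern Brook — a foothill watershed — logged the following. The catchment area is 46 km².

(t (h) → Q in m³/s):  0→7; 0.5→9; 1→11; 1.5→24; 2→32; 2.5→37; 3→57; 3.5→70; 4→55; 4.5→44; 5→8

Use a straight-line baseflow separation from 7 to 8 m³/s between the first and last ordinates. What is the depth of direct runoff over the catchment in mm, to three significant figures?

Direct runoff: 0.00, 1.90, 3.80, 16.70, 24.60, 29.50, 49.40, 62.30, 47.20, 36.10, 0.00 m³/s; ΣQ_DR = 271.5 m³/s.
V = ΣQ_DR · Δt = 271.5 × 1800 s = 4.887 × 10^5 m³.
Over A = 46 km², depth = V / A = 10.6 mm.

d ≈ 10.6 mm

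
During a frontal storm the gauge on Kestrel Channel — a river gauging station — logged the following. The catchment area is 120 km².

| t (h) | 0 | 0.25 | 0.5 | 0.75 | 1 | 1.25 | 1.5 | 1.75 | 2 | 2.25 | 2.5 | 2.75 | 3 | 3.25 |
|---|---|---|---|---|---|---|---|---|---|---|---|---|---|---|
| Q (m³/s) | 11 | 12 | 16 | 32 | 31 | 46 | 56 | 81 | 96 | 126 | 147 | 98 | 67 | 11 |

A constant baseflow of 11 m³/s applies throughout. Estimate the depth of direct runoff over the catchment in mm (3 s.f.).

d ≈ 5.07 mm

Direct runoff: 0.0, 1.0, 5.0, 21.0, 20.0, 35.0, 45.0, 70.0, 85.0, 115.0, 136.0, 87.0, 56.0, 0.0 m³/s; ΣQ_DR = 676.0 m³/s.
V = ΣQ_DR · Δt = 676.0 × 900 s = 6.084 × 10^5 m³.
Over A = 120 km², depth = V / A = 5.07 mm.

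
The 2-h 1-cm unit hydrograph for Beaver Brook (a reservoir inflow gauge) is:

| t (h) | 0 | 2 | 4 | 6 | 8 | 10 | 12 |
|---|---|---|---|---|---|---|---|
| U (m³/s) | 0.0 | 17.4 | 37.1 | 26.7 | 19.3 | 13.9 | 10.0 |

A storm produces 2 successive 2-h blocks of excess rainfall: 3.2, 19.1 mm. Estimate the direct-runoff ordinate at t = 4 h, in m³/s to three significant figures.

By discrete convolution, Q_j = Σ (P_i / 10 mm) · U_{j−i}.
At t = 4 h (j=2): Q = (3.2/10)·37.1 + (19.1/10)·17.4 = 45.1 m³/s.

Q ≈ 45.1 m³/s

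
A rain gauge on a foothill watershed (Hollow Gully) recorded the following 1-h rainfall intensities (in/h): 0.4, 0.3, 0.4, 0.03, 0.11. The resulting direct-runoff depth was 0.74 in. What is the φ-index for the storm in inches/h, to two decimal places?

Only the 3 blocks with intensity above φ contribute runoff: 0.4, 0.3, 0.4 in/h.
Σ(I−φ)·Δt = d  ⇒  (0.4+0.3+0.4 − 3φ)·1 = 0.74
φ = (1.100 − 0.74/1) / 3 = 0.12 in/h.

φ ≈ 0.12 in/h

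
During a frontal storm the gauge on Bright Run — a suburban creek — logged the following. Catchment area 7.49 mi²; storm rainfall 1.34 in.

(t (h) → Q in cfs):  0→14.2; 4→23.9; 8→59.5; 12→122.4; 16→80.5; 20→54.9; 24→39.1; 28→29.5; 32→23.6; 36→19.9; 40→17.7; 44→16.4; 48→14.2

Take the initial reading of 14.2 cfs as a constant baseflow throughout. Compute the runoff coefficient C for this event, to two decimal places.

C ≈ 0.20

ΣQ_DR = 331.2 cfs; V = ΣQ_DR·Δt = 4.769 × 10^6 ft³.
Runoff depth d = V / A = 0.2741 in.
C = d / P = 0.2741 / 1.34 = 0.20.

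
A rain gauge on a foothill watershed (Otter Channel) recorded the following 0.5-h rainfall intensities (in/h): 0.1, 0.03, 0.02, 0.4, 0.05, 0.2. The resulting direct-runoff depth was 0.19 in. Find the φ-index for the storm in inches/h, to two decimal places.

Only the 2 blocks with intensity above φ contribute runoff: 0.4, 0.2 in/h.
Σ(I−φ)·Δt = d  ⇒  (0.4+0.2 − 2φ)·0.5 = 0.19
φ = (0.6000 − 0.19/0.5) / 2 = 0.11 in/h.

φ ≈ 0.11 in/h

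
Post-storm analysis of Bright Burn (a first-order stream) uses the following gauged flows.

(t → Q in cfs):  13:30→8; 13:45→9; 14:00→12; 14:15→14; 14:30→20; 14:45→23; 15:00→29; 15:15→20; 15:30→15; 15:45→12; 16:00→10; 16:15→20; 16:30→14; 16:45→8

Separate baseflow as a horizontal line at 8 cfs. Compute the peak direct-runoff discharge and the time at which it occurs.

Subtracting baseflow gives direct-runoff ordinates: 0.0, 1.0, 4.0, 6.0, 12.0, 15.0, 21.0, 12.0, 7.0, 4.0, 2.0, 12.0, 6.0, 0.0 cfs.
The maximum is 21.0 cfs, occurring at the reading for t = 15:00.

Q_p = 21.0 cfs at t = 15:00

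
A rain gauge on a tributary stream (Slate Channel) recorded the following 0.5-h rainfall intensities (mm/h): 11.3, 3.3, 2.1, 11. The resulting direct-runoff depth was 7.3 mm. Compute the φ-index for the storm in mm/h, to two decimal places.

Only the 2 blocks with intensity above φ contribute runoff: 11.3, 11 mm/h.
Σ(I−φ)·Δt = d  ⇒  (11.3+11 − 2φ)·0.5 = 7.3
φ = (22.30 − 7.3/0.5) / 2 = 3.85 mm/h.

φ ≈ 3.85 mm/h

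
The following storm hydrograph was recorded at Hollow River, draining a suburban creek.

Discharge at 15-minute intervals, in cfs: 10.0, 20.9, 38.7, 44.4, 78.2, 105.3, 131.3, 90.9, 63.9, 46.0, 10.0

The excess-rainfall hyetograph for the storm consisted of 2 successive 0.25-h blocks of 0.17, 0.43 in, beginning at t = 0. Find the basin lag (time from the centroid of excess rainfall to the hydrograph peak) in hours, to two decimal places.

Centroid of excess rainfall: t_c = Σ P_i·t̄_i / ΣP_i = 0.3042 h (block centres at 0.125, 0.375 h).
Hydrograph peak occurs at t = 1.5 h, so basin lag t_L = 1.5 − 0.3042 = 1.20 h.

t_L ≈ 1.20 h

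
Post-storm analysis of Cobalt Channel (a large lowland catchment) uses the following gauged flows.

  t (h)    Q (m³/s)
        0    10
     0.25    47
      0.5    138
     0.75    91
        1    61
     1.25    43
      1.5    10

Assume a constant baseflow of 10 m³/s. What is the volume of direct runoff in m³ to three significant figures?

V ≈ 2.97 × 10^5 m³

Direct-runoff ordinates (Q − Q_b): 0.0, 37.0, 128.0, 81.0, 51.0, 33.0, 0.0 m³/s.
ΣQ_DR = 330.0 m³/s.
With Δt = 0.25 h = 900 s, V = ΣQ_DR · Δt = 330.0 × 900 = 2.97 × 10^5 m³.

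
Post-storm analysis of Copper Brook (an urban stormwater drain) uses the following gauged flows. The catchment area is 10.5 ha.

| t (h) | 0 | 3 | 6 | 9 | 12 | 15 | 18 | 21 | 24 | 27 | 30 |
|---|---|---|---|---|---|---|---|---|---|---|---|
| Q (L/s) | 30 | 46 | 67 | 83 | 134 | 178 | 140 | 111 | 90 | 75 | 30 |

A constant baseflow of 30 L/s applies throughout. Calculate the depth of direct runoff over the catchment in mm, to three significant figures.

Direct runoff: 0.0, 16.0, 37.0, 53.0, 104.0, 148.0, 110.0, 81.0, 60.0, 45.0, 0.0 L/s; ΣQ_DR = 654.0 L/s.
V = ΣQ_DR · Δt = 654.0 × 10800 s = 7.063 × 10^6 L.
Over A = 10.5 ha, depth = V / A = 67.3 mm.

d ≈ 67.3 mm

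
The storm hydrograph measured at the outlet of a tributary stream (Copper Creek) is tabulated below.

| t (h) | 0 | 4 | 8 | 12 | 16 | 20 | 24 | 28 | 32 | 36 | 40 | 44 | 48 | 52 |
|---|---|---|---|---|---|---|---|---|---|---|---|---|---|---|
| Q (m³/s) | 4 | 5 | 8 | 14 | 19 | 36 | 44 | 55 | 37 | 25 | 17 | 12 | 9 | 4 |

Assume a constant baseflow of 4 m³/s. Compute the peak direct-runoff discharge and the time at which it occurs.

Subtracting baseflow gives direct-runoff ordinates: 0.0, 1.0, 4.0, 10.0, 15.0, 32.0, 40.0, 51.0, 33.0, 21.0, 13.0, 8.0, 5.0, 0.0 m³/s.
The maximum is 51.0 m³/s, occurring at the reading for t = 28 h.

Q_p = 51.0 m³/s at t = 28 h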